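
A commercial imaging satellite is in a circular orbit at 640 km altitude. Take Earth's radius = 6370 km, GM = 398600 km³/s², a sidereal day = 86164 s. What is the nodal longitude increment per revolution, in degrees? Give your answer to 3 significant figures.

Semi-major axis a = 6370 + 640 = 7010 km. Period T = 2π√(a³/μ) = 2π√(7010³/398600) = 5841.0 s = 97.35 min.
During one orbit Earth rotates (5841.0 / 86164) × 360° = 24.40°.

24.4°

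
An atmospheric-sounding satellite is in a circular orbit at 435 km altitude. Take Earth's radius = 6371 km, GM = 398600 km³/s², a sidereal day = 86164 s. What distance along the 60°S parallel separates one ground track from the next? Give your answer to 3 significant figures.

1300 km

Semi-major axis a = 6371 + 435 = 6806 km. Period T = 2π√(a³/μ) = 2π√(6806³/398600) = 5587.9 s = 93.13 min.
Node shift per orbit = (5587.9/86164) × 360° = 23.35°.
Equatorial spacing = 23.35 × 111.2 km/° = 2596 km.
At 60° latitude, spacing = 2596 × cos(60°) = 1298 km.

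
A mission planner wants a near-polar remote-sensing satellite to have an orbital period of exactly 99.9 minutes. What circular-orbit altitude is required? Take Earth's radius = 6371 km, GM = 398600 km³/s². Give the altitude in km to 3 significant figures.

761 km

T = 99.9 min = 5994.0 s.
From T = 2π√(a³/μ): a = (μ T²/4π²)^(1/3) = (398600 × 5994.0² / 4π²)^(1/3) = 7132 km.
Altitude h = a − R = 7132 − 6371 = 761 km.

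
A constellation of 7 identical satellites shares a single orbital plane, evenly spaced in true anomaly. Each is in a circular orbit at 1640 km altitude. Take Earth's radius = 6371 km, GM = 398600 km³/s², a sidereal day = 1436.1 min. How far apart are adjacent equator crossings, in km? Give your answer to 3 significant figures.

Semi-major axis a = 6371 + 1640 = 8011 km. Period T = 2π√(a³/μ) = 2π√(8011³/398600) = 7135.8 s = 118.93 min.
Single-satellite node shift = (7135.8/86166) × 360° = 29.81°.
With 7 satellites evenly phased, successive equator crossings are 29.81/7 = 4.259° apart.
That is 4.259 × 111.2 = 474 km at the equator.

474 km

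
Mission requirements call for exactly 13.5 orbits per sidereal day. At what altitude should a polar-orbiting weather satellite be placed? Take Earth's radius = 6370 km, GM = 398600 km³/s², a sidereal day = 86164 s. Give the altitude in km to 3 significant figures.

1070 km

Required period T = 86164 / 13.5 = 6382.5 s.
From T = 2π√(a³/μ): a = (μ T²/4π²)^(1/3) = (398600 × 6382.5² / 4π²)^(1/3) = 7437 km.
Altitude h = a − R = 7437 − 6370 = 1067 km.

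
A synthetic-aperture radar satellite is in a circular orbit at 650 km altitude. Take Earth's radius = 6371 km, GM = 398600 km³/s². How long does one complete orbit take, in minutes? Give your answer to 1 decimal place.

Semi-major axis a = 6371 + 650 = 7021 km. Period T = 2π√(a³/μ) = 2π√(7021³/398600) = 5854.8 s = 97.58 min.

97.6 min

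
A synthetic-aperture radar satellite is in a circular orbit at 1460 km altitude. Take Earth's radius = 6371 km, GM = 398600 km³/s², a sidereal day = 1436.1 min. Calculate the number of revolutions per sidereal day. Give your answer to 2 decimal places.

Semi-major axis a = 6371 + 1460 = 7831 km. Period T = 2π√(a³/μ) = 2π√(7831³/398600) = 6896.6 s = 114.94 min.
Orbits per sidereal day = 86166 / 6896.6 = 12.494.

12.49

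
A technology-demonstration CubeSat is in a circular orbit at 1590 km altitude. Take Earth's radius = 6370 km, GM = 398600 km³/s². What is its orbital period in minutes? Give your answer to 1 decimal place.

117.8 min

Semi-major axis a = 6370 + 1590 = 7960 km. Period T = 2π√(a³/μ) = 2π√(7960³/398600) = 7067.7 s = 117.80 min.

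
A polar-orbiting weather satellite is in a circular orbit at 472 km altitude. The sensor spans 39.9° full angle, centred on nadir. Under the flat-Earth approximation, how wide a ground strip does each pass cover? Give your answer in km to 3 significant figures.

Half-angle = 39.9°/2 = 19.95°.
Swath width ≈ 2h·tan(θ/2) = 2 × 472 × tan(19.95°) = 342.7 km.

343 km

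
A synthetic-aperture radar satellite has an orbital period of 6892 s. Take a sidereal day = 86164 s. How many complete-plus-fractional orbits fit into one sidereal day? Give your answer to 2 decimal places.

12.50

Orbits per sidereal day = 86164 / 6892.0 = 12.502.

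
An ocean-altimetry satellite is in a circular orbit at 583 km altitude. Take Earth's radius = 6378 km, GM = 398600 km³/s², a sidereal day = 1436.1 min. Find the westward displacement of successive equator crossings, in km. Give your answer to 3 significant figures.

Semi-major axis a = 6378 + 583 = 6961 km. Period T = 2π√(a³/μ) = 2π√(6961³/398600) = 5779.9 s = 96.33 min.
During one orbit Earth rotates (5779.9 / 86166) × 360° = 24.15°.
At the equator that is 24.15° × (2π·6378/360) km/° = 24.15 × 111.3 = 2688 km.

2690 km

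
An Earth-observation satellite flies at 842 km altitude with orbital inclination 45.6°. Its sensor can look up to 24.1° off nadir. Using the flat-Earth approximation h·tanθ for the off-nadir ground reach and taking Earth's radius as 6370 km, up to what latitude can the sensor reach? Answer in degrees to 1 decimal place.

49.0°

For a prograde orbit the ground track reaches latitude ±i = ±45.6°.
Sensor half-swath on the ground ≈ 842·tan(24.1°) = 377 km = 3.39° of latitude.
Maximum observable latitude ≈ 45.6 + 3.39 = 49.0°.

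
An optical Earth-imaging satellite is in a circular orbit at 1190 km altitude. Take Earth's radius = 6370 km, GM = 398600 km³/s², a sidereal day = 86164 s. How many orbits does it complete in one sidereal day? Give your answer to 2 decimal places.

Semi-major axis a = 6370 + 1190 = 7560 km. Period T = 2π√(a³/μ) = 2π√(7560³/398600) = 6541.7 s = 109.03 min.
Orbits per sidereal day = 86164 / 6541.7 = 13.171.

13.17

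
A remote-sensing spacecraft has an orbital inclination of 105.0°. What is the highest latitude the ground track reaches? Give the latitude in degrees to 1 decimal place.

Retrograde orbit: the ground track reaches ±(180° − i) = ±(180 − 105.0) = ±75.0°.

75.0°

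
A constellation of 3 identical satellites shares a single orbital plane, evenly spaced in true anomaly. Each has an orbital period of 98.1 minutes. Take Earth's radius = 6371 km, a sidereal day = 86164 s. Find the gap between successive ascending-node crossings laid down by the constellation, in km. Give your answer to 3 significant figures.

912 km

T = 98.1 min = 5886.0 s.
Single-satellite node shift = (5886.0/86164) × 360° = 24.59°.
With 3 satellites evenly phased, successive equator crossings are 24.59/3 = 8.197° apart.
That is 8.197 × 111.2 = 912 km at the equator.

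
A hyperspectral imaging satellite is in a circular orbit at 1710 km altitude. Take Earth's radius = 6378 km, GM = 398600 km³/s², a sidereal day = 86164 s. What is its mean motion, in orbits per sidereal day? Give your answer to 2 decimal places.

Semi-major axis a = 6378 + 1710 = 8088 km. Period T = 2π√(a³/μ) = 2π√(8088³/398600) = 7238.9 s = 120.65 min.
Orbits per sidereal day = 86164 / 7238.9 = 11.903.

11.90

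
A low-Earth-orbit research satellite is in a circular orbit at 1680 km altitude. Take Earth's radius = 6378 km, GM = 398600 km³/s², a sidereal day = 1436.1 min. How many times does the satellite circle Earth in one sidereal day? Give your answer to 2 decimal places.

11.97

Semi-major axis a = 6378 + 1680 = 8058 km. Period T = 2π√(a³/μ) = 2π√(8058³/398600) = 7198.7 s = 119.98 min.
Orbits per sidereal day = 86166 / 7198.7 = 11.970.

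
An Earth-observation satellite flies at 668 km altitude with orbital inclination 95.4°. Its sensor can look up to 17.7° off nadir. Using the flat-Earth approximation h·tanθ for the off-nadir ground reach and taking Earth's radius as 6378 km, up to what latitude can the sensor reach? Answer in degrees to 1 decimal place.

86.5°

Retrograde orbit: the ground track reaches ±(180° − i) = ±(180 − 95.4) = ±84.6°.
Sensor half-swath on the ground ≈ 668·tan(17.7°) = 213 km = 1.92° of latitude.
Maximum observable latitude ≈ 84.6 + 1.92 = 86.5°.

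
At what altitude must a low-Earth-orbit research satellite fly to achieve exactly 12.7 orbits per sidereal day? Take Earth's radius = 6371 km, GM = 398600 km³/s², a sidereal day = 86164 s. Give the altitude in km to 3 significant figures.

1370 km

Required period T = 86164 / 12.7 = 6784.6 s.
From T = 2π√(a³/μ): a = (μ T²/4π²)^(1/3) = (398600 × 6784.6² / 4π²)^(1/3) = 7746 km.
Altitude h = a − R = 7746 − 6371 = 1375 km.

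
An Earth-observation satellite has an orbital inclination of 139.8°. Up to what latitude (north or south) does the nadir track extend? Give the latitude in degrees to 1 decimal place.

Retrograde orbit: the ground track reaches ±(180° − i) = ±(180 − 139.8) = ±40.2°.

40.2°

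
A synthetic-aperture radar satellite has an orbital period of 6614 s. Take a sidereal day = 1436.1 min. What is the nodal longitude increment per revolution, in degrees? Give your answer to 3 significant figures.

27.6°

During one orbit Earth rotates (6614.0 / 86166) × 360° = 27.63°.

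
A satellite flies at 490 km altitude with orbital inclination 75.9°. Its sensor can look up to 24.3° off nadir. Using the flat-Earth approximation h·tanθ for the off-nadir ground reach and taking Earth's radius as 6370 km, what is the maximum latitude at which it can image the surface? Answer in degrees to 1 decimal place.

For a prograde orbit the ground track reaches latitude ±i = ±75.9°.
Sensor half-swath on the ground ≈ 490·tan(24.3°) = 221 km = 1.99° of latitude.
Maximum observable latitude ≈ 75.9 + 1.99 = 77.9°.

77.9°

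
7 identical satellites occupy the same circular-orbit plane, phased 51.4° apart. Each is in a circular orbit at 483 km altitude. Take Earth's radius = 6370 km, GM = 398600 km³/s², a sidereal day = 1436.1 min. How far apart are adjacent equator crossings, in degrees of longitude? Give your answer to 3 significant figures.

3.37°

Semi-major axis a = 6370 + 483 = 6853 km. Period T = 2π√(a³/μ) = 2π√(6853³/398600) = 5645.9 s = 94.10 min.
Single-satellite node shift = (5645.9/86166) × 360° = 23.59°.
With 7 satellites evenly phased, successive equator crossings are 23.59/7 = 3.370° apart.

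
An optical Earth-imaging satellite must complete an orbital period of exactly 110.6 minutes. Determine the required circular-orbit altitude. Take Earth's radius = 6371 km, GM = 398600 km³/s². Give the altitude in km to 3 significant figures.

1260 km

T = 110.6 min = 6636.0 s.
From T = 2π√(a³/μ): a = (μ T²/4π²)^(1/3) = (398600 × 6636.0² / 4π²)^(1/3) = 7632 km.
Altitude h = a − R = 7632 − 6371 = 1261 km.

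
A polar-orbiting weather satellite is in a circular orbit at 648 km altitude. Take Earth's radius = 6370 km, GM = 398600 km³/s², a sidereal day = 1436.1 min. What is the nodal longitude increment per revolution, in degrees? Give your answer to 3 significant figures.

24.4°

Semi-major axis a = 6370 + 648 = 7018 km. Period T = 2π√(a³/μ) = 2π√(7018³/398600) = 5851.0 s = 97.52 min.
During one orbit Earth rotates (5851.0 / 86166) × 360° = 24.45°.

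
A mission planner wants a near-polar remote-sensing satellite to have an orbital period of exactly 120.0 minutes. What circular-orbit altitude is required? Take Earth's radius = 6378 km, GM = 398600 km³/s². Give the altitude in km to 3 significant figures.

T = 120.0 min = 7200.0 s.
From T = 2π√(a³/μ): a = (μ T²/4π²)^(1/3) = (398600 × 7200.0² / 4π²)^(1/3) = 8059 km.
Altitude h = a − R = 8059 − 6378 = 1681 km.

1680 km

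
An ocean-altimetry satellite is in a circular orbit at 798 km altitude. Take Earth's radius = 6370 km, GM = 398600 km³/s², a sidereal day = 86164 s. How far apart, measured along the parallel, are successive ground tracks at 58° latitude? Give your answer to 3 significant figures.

1490 km

Semi-major axis a = 6370 + 798 = 7168 km. Period T = 2π√(a³/μ) = 2π√(7168³/398600) = 6039.6 s = 100.66 min.
Node shift per orbit = (6039.6/86164) × 360° = 25.23°.
Equatorial spacing = 25.23 × 111.2 km/° = 2805 km.
At 58° latitude, spacing = 2805 × cos(58°) = 1487 km.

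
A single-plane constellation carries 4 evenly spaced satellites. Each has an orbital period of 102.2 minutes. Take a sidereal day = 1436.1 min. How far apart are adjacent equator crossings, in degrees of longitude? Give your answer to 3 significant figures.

6.40°

T = 102.2 min = 6132.0 s.
Single-satellite node shift = (6132.0/86166) × 360° = 25.62°.
With 4 satellites evenly phased, successive equator crossings are 25.62/4 = 6.405° apart.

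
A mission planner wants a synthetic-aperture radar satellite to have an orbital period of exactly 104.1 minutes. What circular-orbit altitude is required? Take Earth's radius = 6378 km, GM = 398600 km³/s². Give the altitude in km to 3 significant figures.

952 km

T = 104.1 min = 6246.0 s.
From T = 2π√(a³/μ): a = (μ T²/4π²)^(1/3) = (398600 × 6246.0² / 4π²)^(1/3) = 7330 km.
Altitude h = a − R = 7330 − 6378 = 952 km.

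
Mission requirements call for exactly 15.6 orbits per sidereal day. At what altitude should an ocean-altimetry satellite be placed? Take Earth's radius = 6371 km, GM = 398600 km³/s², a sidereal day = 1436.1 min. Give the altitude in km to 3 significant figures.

Required period T = 86166 / 15.6 = 5523.5 s.
From T = 2π√(a³/μ): a = (μ T²/4π²)^(1/3) = (398600 × 5523.5² / 4π²)^(1/3) = 6754 km.
Altitude h = a − R = 6754 − 6371 = 383 km.

383 km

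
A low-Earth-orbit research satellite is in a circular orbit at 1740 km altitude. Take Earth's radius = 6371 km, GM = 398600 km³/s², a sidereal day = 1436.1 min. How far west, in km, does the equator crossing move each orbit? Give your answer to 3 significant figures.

3380 km

Semi-major axis a = 6371 + 1740 = 8111 km. Period T = 2π√(a³/μ) = 2π√(8111³/398600) = 7269.8 s = 121.16 min.
During one orbit Earth rotates (7269.8 / 86166) × 360° = 30.37°.
At the equator that is 30.37° × (2π·6371/360) km/° = 30.37 × 111.2 = 3377 km.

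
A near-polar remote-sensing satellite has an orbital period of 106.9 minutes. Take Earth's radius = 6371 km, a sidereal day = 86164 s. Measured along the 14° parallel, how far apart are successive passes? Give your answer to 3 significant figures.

T = 106.9 min = 6414.0 s.
Node shift per orbit = (6414.0/86164) × 360° = 26.80°.
Equatorial spacing = 26.80 × 111.2 km/° = 2980 km.
At 14° latitude, spacing = 2980 × cos(14°) = 2891 km.

2890 km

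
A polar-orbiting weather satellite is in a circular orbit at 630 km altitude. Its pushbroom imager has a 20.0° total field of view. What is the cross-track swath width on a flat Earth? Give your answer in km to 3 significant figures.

Half-angle = 20.0°/2 = 10°.
Swath width ≈ 2h·tan(θ/2) = 2 × 630 × tan(10°) = 222.2 km.

222 km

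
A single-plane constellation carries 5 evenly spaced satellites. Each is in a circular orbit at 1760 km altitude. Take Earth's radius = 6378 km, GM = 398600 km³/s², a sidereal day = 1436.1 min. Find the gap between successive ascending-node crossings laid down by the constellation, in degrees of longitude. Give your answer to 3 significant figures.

Semi-major axis a = 6378 + 1760 = 8138 km. Period T = 2π√(a³/μ) = 2π√(8138³/398600) = 7306.1 s = 121.77 min.
Single-satellite node shift = (7306.1/86166) × 360° = 30.52°.
With 5 satellites evenly phased, successive equator crossings are 30.52/5 = 6.105° apart.

6.10°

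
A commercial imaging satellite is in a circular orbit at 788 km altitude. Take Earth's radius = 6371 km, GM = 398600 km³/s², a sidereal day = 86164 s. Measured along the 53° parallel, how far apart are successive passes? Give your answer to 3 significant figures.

1690 km

Semi-major axis a = 6371 + 788 = 7159 km. Period T = 2π√(a³/μ) = 2π√(7159³/398600) = 6028.2 s = 100.47 min.
Node shift per orbit = (6028.2/86164) × 360° = 25.19°.
Equatorial spacing = 25.19 × 111.2 km/° = 2801 km.
At 53° latitude, spacing = 2801 × cos(53°) = 1685 km.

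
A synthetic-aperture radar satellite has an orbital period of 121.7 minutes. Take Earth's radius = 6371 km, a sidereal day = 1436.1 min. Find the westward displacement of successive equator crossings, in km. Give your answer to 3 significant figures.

3390 km

T = 121.7 min = 7302.0 s.
During one orbit Earth rotates (7302.0 / 86166) × 360° = 30.51°.
At the equator that is 30.51° × (2π·6371/360) km/° = 30.51 × 111.2 = 3392 km.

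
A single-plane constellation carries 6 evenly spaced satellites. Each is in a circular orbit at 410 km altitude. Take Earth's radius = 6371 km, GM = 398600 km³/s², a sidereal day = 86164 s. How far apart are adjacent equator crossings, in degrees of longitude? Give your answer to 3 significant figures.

Semi-major axis a = 6371 + 410 = 6781 km. Period T = 2π√(a³/μ) = 2π√(6781³/398600) = 5557.1 s = 92.62 min.
Single-satellite node shift = (5557.1/86164) × 360° = 23.22°.
With 6 satellites evenly phased, successive equator crossings are 23.22/6 = 3.870° apart.

3.87°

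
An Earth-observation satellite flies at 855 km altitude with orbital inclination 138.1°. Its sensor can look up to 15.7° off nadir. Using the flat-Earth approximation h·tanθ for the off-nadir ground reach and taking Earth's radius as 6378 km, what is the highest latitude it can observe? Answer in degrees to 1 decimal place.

44.1°

Retrograde orbit: the ground track reaches ±(180° − i) = ±(180 − 138.1) = ±41.9°.
Sensor half-swath on the ground ≈ 855·tan(15.7°) = 240 km = 2.16° of latitude.
Maximum observable latitude ≈ 41.9 + 2.16 = 44.1°.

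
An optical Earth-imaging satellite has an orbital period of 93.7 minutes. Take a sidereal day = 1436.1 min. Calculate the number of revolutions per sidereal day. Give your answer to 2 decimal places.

T = 93.7 min = 5622.0 s.
Orbits per sidereal day = 86166 / 5622.0 = 15.327.

15.33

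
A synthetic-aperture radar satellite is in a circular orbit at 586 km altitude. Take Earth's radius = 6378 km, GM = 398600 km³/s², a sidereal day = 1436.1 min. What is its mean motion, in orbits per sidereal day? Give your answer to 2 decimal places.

Semi-major axis a = 6378 + 586 = 6964 km. Period T = 2π√(a³/μ) = 2π√(6964³/398600) = 5783.6 s = 96.39 min.
Orbits per sidereal day = 86166 / 5783.6 = 14.898.

14.90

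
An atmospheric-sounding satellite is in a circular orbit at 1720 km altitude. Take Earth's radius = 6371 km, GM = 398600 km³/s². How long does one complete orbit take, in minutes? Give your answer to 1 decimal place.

Semi-major axis a = 6371 + 1720 = 8091 km. Period T = 2π√(a³/μ) = 2π√(8091³/398600) = 7242.9 s = 120.72 min.

120.7 min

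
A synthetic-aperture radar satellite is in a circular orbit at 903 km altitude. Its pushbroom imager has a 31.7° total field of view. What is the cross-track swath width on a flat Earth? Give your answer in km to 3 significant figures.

Half-angle = 31.7°/2 = 15.85°.
Swath width ≈ 2h·tan(θ/2) = 2 × 903 × tan(15.85°) = 512.7 km.

513 km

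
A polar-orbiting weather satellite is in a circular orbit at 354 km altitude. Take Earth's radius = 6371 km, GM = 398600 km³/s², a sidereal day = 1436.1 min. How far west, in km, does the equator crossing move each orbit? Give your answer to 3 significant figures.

Semi-major axis a = 6371 + 354 = 6725 km. Period T = 2π√(a³/μ) = 2π√(6725³/398600) = 5488.4 s = 91.47 min.
During one orbit Earth rotates (5488.4 / 86166) × 360° = 22.93°.
At the equator that is 22.93° × (2π·6371/360) km/° = 22.93 × 111.2 = 2550 km.

2550 km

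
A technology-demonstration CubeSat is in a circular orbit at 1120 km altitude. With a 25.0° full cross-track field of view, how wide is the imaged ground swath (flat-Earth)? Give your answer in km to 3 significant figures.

497 km

Half-angle = 25.0°/2 = 12.5°.
Swath width ≈ 2h·tan(θ/2) = 2 × 1120 × tan(12.5°) = 496.6 km.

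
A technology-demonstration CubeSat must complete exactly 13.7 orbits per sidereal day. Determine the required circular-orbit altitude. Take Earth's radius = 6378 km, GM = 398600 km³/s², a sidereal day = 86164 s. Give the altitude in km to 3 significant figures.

986 km

Required period T = 86164 / 13.7 = 6289.3 s.
From T = 2π√(a³/μ): a = (μ T²/4π²)^(1/3) = (398600 × 6289.3² / 4π²)^(1/3) = 7364 km.
Altitude h = a − R = 7364 − 6378 = 986 km.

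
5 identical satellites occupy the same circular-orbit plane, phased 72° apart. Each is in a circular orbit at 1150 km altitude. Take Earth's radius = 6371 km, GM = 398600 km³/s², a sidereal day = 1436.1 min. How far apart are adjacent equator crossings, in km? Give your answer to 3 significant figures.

603 km

Semi-major axis a = 6371 + 1150 = 7521 km. Period T = 2π√(a³/μ) = 2π√(7521³/398600) = 6491.2 s = 108.19 min.
Single-satellite node shift = (6491.2/86166) × 360° = 27.12°.
With 5 satellites evenly phased, successive equator crossings are 27.12/5 = 5.424° apart.
That is 5.424 × 111.2 = 603 km at the equator.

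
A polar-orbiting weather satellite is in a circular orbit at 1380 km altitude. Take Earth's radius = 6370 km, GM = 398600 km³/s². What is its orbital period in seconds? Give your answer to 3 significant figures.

6790 seconds

Semi-major axis a = 6370 + 1380 = 7750 km. Period T = 2π√(a³/μ) = 2π√(7750³/398600) = 6789.9 s = 113.17 min.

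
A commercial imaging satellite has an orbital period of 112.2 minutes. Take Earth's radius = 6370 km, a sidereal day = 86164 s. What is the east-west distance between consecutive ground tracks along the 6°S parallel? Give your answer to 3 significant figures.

T = 112.2 min = 6732.0 s.
Node shift per orbit = (6732.0/86164) × 360° = 28.13°.
Equatorial spacing = 28.13 × 111.2 km/° = 3127 km.
At 6° latitude, spacing = 3127 × cos(6°) = 3110 km.

3110 km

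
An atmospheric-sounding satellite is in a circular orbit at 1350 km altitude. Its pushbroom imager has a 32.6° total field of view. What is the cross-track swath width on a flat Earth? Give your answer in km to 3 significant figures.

Half-angle = 32.6°/2 = 16.3°.
Swath width ≈ 2h·tan(θ/2) = 2 × 1350 × tan(16.3°) = 789.5 km.

790 km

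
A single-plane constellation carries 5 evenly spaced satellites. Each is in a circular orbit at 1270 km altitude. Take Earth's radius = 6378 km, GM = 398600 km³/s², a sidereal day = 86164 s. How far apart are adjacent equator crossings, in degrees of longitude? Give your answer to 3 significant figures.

Semi-major axis a = 6378 + 1270 = 7648 km. Period T = 2π√(a³/μ) = 2π√(7648³/398600) = 6656.3 s = 110.94 min.
Single-satellite node shift = (6656.3/86164) × 360° = 27.81°.
With 5 satellites evenly phased, successive equator crossings are 27.81/5 = 5.562° apart.

5.56°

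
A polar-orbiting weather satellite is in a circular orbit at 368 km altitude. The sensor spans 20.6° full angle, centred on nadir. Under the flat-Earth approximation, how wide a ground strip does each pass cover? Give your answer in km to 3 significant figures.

Half-angle = 20.6°/2 = 10.3°.
Swath width ≈ 2h·tan(θ/2) = 2 × 368 × tan(10.3°) = 133.8 km.

134 km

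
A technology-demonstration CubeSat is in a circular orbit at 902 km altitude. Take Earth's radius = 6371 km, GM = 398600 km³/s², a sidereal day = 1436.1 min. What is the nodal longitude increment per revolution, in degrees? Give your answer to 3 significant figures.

25.8°

Semi-major axis a = 6371 + 902 = 7273 km. Period T = 2π√(a³/μ) = 2π√(7273³/398600) = 6172.8 s = 102.88 min.
During one orbit Earth rotates (6172.8 / 86166) × 360° = 25.79°.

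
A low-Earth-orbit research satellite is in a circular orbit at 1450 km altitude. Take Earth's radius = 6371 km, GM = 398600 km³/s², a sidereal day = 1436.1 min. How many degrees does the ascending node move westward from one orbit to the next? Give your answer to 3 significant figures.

28.8°

Semi-major axis a = 6371 + 1450 = 7821 km. Period T = 2π√(a³/μ) = 2π√(7821³/398600) = 6883.4 s = 114.72 min.
During one orbit Earth rotates (6883.4 / 86166) × 360° = 28.76°.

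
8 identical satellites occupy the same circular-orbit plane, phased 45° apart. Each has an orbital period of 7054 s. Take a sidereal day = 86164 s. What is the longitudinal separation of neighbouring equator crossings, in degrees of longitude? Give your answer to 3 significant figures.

Single-satellite node shift = (7054.0/86164) × 360° = 29.47°.
With 8 satellites evenly phased, successive equator crossings are 29.47/8 = 3.684° apart.

3.68°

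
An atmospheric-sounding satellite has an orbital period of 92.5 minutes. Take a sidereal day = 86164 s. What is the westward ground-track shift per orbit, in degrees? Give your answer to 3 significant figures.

23.2°

T = 92.5 min = 5550.0 s.
During one orbit Earth rotates (5550.0 / 86164) × 360° = 23.19°.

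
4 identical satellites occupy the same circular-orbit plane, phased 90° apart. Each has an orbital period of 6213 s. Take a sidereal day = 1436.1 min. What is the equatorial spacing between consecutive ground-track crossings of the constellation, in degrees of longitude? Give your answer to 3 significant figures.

Single-satellite node shift = (6213.0/86166) × 360° = 25.96°.
With 4 satellites evenly phased, successive equator crossings are 25.96/4 = 6.489° apart.

6.49°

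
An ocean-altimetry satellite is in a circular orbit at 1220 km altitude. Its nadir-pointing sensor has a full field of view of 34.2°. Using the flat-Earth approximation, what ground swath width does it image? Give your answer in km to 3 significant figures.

Half-angle = 34.2°/2 = 17.1°.
Swath width ≈ 2h·tan(θ/2) = 2 × 1220 × tan(17.1°) = 750.6 km.

751 km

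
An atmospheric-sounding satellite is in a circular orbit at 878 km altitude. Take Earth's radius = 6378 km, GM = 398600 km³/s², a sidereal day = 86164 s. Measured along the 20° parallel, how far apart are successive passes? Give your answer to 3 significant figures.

Semi-major axis a = 6378 + 878 = 7256 km. Period T = 2π√(a³/μ) = 2π√(7256³/398600) = 6151.2 s = 102.52 min.
Node shift per orbit = (6151.2/86164) × 360° = 25.70°.
Equatorial spacing = 25.70 × 111.3 km/° = 2861 km.
At 20° latitude, spacing = 2861 × cos(20°) = 2688 km.

2690 km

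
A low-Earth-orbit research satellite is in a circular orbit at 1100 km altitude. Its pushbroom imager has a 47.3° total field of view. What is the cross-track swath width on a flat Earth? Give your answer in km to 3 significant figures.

Half-angle = 47.3°/2 = 23.65°.
Swath width ≈ 2h·tan(θ/2) = 2 × 1100 × tan(23.65°) = 963.4 km.

963 km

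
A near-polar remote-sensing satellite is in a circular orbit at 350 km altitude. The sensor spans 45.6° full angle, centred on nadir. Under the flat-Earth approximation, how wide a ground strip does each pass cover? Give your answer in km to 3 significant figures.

294 km

Half-angle = 45.6°/2 = 22.8°.
Swath width ≈ 2h·tan(θ/2) = 2 × 350 × tan(22.8°) = 294.3 km.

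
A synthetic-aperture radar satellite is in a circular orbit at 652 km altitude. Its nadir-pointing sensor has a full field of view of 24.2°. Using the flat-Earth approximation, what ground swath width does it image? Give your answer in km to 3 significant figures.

Half-angle = 24.2°/2 = 12.1°.
Swath width ≈ 2h·tan(θ/2) = 2 × 652 × tan(12.1°) = 279.6 km.

280 km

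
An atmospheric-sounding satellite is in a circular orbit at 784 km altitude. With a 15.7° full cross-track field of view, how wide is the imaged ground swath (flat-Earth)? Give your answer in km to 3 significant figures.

Half-angle = 15.7°/2 = 7.85°.
Swath width ≈ 2h·tan(θ/2) = 2 × 784 × tan(7.85°) = 216.2 km.

216 km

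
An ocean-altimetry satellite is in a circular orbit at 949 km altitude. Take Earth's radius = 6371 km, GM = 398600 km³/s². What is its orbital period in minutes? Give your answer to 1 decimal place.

Semi-major axis a = 6371 + 949 = 7320 km. Period T = 2π√(a³/μ) = 2π√(7320³/398600) = 6232.7 s = 103.88 min.

103.9 min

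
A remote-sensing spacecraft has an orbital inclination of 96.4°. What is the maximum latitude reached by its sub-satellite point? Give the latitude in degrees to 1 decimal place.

83.6°

Retrograde orbit: the ground track reaches ±(180° − i) = ±(180 − 96.4) = ±83.6°.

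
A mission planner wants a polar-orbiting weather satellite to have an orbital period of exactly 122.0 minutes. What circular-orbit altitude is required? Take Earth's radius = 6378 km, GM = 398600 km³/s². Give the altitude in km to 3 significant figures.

1770 km

T = 122.0 min = 7320.0 s.
From T = 2π√(a³/μ): a = (μ T²/4π²)^(1/3) = (398600 × 7320.0² / 4π²)^(1/3) = 8148 km.
Altitude h = a − R = 8148 − 6378 = 1770 km.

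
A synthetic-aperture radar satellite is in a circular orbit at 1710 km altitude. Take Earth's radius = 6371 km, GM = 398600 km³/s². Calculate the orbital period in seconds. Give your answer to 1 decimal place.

7229.5 seconds

Semi-major axis a = 6371 + 1710 = 8081 km. Period T = 2π√(a³/μ) = 2π√(8081³/398600) = 7229.5 s = 120.49 min.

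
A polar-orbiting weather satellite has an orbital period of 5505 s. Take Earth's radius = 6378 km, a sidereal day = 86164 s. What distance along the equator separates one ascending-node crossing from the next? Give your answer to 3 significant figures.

During one orbit Earth rotates (5505.0 / 86164) × 360° = 23.00°.
At the equator that is 23.00° × (2π·6378/360) km/° = 23.00 × 111.3 = 2560 km.

2560 km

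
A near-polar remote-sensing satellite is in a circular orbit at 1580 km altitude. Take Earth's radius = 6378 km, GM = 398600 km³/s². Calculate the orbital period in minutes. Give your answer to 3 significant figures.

118 min

Semi-major axis a = 6378 + 1580 = 7958 km. Period T = 2π√(a³/μ) = 2π√(7958³/398600) = 7065.1 s = 117.75 min.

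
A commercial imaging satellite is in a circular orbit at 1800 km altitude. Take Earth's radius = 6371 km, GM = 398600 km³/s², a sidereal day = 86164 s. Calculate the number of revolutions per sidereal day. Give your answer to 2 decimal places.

Semi-major axis a = 6371 + 1800 = 8171 km. Period T = 2π√(a³/μ) = 2π√(8171³/398600) = 7350.6 s = 122.51 min.
Orbits per sidereal day = 86164 / 7350.6 = 11.722.

11.72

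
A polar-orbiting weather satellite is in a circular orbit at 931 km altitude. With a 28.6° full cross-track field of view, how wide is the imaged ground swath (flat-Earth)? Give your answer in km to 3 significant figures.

475 km

Half-angle = 28.6°/2 = 14.3°.
Swath width ≈ 2h·tan(θ/2) = 2 × 931 × tan(14.3°) = 474.6 km.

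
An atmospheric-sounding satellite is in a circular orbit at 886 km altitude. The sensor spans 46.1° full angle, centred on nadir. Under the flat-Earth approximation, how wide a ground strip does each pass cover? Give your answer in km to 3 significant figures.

Half-angle = 46.1°/2 = 23.05°.
Swath width ≈ 2h·tan(θ/2) = 2 × 886 × tan(23.05°) = 754.0 km.

754 km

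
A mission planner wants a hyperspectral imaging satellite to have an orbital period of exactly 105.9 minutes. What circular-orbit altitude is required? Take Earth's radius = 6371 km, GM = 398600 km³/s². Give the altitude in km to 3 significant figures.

T = 105.9 min = 6354.0 s.
From T = 2π√(a³/μ): a = (μ T²/4π²)^(1/3) = (398600 × 6354.0² / 4π²)^(1/3) = 7415 km.
Altitude h = a − R = 7415 − 6371 = 1044 km.

1040 km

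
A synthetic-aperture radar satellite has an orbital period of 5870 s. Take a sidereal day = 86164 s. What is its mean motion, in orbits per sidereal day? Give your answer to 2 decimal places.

Orbits per sidereal day = 86164 / 5870.0 = 14.679.

14.68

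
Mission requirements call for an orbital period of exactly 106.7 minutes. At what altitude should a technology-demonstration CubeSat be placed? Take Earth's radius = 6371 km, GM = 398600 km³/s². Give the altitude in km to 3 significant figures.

T = 106.7 min = 6402.0 s.
From T = 2π√(a³/μ): a = (μ T²/4π²)^(1/3) = (398600 × 6402.0² / 4π²)^(1/3) = 7452 km.
Altitude h = a − R = 7452 − 6371 = 1081 km.

1080 km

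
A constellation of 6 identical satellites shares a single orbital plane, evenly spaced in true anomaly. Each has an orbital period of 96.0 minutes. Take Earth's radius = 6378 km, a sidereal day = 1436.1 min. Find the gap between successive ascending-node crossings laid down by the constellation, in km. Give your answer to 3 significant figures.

446 km

T = 96.0 min = 5760.0 s.
Single-satellite node shift = (5760.0/86166) × 360° = 24.07°.
With 6 satellites evenly phased, successive equator crossings are 24.07/6 = 4.011° apart.
That is 4.011 × 111.3 = 446 km at the equator.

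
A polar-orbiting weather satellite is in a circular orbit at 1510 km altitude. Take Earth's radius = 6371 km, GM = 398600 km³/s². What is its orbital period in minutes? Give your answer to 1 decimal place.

Semi-major axis a = 6371 + 1510 = 7881 km. Period T = 2π√(a³/μ) = 2π√(7881³/398600) = 6962.8 s = 116.05 min.

116.0 min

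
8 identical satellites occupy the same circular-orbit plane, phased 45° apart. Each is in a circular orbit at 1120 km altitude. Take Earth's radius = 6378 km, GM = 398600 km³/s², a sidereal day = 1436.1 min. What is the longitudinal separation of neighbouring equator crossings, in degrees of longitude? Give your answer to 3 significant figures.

Semi-major axis a = 6378 + 1120 = 7498 km. Period T = 2π√(a³/μ) = 2π√(7498³/398600) = 6461.4 s = 107.69 min.
Single-satellite node shift = (6461.4/86166) × 360° = 27.00°.
With 8 satellites evenly phased, successive equator crossings are 27.00/8 = 3.374° apart.

3.37°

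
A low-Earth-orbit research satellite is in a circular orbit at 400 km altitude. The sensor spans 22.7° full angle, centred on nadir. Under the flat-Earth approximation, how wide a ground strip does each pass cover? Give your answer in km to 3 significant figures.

161 km

Half-angle = 22.7°/2 = 11.35°.
Swath width ≈ 2h·tan(θ/2) = 2 × 400 × tan(11.35°) = 160.6 km.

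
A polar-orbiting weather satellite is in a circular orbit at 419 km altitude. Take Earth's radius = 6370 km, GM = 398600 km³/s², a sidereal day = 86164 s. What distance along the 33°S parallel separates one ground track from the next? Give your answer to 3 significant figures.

Semi-major axis a = 6370 + 419 = 6789 km. Period T = 2π√(a³/μ) = 2π√(6789³/398600) = 5567.0 s = 92.78 min.
Node shift per orbit = (5567.0/86164) × 360° = 23.26°.
Equatorial spacing = 23.26 × 111.2 km/° = 2586 km.
At 33° latitude, spacing = 2586 × cos(33°) = 2169 km.

2170 km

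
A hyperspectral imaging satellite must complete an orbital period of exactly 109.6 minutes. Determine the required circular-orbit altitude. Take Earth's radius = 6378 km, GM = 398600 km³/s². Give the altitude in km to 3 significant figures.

1210 km

T = 109.6 min = 6576.0 s.
From T = 2π√(a³/μ): a = (μ T²/4π²)^(1/3) = (398600 × 6576.0² / 4π²)^(1/3) = 7586 km.
Altitude h = a − R = 7586 − 6378 = 1208 km.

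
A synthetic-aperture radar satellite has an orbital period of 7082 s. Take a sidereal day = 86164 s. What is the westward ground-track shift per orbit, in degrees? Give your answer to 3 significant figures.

During one orbit Earth rotates (7082.0 / 86164) × 360° = 29.59°.

29.6°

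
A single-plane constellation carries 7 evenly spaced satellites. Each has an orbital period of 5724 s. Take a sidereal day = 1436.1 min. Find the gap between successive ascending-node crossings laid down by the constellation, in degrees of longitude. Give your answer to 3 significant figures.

Single-satellite node shift = (5724.0/86166) × 360° = 23.91°.
With 7 satellites evenly phased, successive equator crossings are 23.91/7 = 3.416° apart.

3.42°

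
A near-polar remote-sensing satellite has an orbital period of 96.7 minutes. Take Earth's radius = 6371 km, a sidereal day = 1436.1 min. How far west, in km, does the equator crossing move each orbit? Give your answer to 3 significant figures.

T = 96.7 min = 5802.0 s.
During one orbit Earth rotates (5802.0 / 86166) × 360° = 24.24°.
At the equator that is 24.24° × (2π·6371/360) km/° = 24.24 × 111.2 = 2695 km.

2700 km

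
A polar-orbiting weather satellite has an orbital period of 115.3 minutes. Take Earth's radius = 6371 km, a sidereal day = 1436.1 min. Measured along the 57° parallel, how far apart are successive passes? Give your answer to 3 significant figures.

T = 115.3 min = 6918.0 s.
Node shift per orbit = (6918.0/86166) × 360° = 28.90°.
Equatorial spacing = 28.90 × 111.2 km/° = 3214 km.
At 57° latitude, spacing = 3214 × cos(57°) = 1750 km.

1750 km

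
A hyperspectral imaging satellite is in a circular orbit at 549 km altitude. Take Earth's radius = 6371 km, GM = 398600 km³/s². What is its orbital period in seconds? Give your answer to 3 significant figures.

5730 seconds

Semi-major axis a = 6371 + 549 = 6920 km. Period T = 2π√(a³/μ) = 2π√(6920³/398600) = 5728.9 s = 95.48 min.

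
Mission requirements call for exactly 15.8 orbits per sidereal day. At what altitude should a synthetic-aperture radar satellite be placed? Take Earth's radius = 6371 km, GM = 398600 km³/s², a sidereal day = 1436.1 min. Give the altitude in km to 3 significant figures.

Required period T = 86166 / 15.8 = 5453.5 s.
From T = 2π√(a³/μ): a = (μ T²/4π²)^(1/3) = (398600 × 5453.5² / 4π²)^(1/3) = 6696 km.
Altitude h = a − R = 6696 − 6371 = 325 km.

325 km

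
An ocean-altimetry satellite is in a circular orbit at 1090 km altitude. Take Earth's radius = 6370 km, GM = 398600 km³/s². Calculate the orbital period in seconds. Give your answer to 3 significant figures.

6410 seconds

Semi-major axis a = 6370 + 1090 = 7460 km. Period T = 2π√(a³/μ) = 2π√(7460³/398600) = 6412.4 s = 106.87 min.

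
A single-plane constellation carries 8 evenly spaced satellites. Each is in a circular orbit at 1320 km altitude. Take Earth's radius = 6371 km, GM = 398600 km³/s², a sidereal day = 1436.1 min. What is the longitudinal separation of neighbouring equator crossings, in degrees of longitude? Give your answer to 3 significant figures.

3.51°

Semi-major axis a = 6371 + 1320 = 7691 km. Period T = 2π√(a³/μ) = 2π√(7691³/398600) = 6712.5 s = 111.88 min.
Single-satellite node shift = (6712.5/86166) × 360° = 28.04°.
With 8 satellites evenly phased, successive equator crossings are 28.04/8 = 3.506° apart.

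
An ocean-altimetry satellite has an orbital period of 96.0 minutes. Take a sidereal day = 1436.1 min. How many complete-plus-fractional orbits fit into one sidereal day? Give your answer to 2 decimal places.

T = 96.0 min = 5760.0 s.
Orbits per sidereal day = 86166 / 5760.0 = 14.959.

14.96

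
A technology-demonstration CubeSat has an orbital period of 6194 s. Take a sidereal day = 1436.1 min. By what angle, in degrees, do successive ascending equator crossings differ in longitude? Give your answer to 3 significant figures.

During one orbit Earth rotates (6194.0 / 86166) × 360° = 25.88°.

25.9°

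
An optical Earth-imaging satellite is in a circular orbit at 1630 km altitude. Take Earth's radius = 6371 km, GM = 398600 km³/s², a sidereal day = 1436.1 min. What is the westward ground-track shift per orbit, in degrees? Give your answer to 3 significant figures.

29.8°

Semi-major axis a = 6371 + 1630 = 8001 km. Period T = 2π√(a³/μ) = 2π√(8001³/398600) = 7122.4 s = 118.71 min.
During one orbit Earth rotates (7122.4 / 86166) × 360° = 29.76°.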